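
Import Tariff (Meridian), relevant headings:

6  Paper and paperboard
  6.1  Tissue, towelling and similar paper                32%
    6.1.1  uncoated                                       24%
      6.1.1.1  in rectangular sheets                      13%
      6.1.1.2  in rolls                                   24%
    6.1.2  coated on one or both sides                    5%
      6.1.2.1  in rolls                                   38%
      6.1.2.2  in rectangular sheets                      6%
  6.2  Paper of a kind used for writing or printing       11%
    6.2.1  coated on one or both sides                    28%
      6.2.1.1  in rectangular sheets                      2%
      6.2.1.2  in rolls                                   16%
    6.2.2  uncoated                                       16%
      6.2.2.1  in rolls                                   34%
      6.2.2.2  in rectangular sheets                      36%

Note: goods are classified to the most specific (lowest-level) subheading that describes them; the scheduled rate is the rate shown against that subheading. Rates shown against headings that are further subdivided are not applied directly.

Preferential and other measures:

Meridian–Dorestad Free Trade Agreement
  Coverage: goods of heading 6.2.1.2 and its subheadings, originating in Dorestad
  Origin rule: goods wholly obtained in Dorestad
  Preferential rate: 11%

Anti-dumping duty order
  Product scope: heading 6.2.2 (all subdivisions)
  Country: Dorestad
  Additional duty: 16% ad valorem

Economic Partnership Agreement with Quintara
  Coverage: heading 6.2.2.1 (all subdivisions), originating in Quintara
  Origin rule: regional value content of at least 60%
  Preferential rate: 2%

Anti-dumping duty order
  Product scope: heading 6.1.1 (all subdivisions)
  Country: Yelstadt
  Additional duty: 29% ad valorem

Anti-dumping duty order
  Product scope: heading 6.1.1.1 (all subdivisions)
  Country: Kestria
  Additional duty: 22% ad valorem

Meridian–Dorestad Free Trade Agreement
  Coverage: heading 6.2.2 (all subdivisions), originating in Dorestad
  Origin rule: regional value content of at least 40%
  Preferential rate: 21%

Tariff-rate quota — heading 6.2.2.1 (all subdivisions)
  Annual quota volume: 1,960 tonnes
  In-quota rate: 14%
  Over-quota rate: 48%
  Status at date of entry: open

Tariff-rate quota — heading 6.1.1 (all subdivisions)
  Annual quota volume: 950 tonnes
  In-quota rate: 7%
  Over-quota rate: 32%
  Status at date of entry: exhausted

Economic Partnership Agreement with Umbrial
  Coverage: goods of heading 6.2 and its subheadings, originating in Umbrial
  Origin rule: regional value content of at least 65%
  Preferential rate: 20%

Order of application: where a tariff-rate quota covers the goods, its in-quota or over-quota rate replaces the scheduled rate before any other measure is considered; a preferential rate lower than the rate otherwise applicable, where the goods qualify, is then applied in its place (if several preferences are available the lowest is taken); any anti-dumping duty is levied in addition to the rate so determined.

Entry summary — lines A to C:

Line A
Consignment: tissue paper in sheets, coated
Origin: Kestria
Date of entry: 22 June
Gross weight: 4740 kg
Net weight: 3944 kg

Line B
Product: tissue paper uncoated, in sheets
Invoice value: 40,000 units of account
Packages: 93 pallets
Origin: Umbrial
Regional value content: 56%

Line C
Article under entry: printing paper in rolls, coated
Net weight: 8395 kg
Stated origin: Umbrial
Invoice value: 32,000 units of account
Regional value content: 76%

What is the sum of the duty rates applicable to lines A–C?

54%

Line A: tissue paper → 6.1; coated → 6.1.2; in sheets → 6.1.2.2. Scheduled 6%. No special measure applies. → 6%.
Line B: tissue paper → 6.1; uncoated → 6.1.1; in sheets → 6.1.1.1. Scheduled 13%. quota on 6.1.1 exhausted → over-quota 32%; Umbrial agreement on 6.2: 6.1.1.1 not covered. → 32%.
Line C: printing paper → 6.2; coated → 6.2.1; in rolls → 6.2.1.2. Scheduled 16%. Umbrial agreement on 6.2: RVC ≥ 65% → 20% available; preference 20% not lower than 16% → no reduction. → 16%.
Sum: 6% + 32% + 16% = 54%.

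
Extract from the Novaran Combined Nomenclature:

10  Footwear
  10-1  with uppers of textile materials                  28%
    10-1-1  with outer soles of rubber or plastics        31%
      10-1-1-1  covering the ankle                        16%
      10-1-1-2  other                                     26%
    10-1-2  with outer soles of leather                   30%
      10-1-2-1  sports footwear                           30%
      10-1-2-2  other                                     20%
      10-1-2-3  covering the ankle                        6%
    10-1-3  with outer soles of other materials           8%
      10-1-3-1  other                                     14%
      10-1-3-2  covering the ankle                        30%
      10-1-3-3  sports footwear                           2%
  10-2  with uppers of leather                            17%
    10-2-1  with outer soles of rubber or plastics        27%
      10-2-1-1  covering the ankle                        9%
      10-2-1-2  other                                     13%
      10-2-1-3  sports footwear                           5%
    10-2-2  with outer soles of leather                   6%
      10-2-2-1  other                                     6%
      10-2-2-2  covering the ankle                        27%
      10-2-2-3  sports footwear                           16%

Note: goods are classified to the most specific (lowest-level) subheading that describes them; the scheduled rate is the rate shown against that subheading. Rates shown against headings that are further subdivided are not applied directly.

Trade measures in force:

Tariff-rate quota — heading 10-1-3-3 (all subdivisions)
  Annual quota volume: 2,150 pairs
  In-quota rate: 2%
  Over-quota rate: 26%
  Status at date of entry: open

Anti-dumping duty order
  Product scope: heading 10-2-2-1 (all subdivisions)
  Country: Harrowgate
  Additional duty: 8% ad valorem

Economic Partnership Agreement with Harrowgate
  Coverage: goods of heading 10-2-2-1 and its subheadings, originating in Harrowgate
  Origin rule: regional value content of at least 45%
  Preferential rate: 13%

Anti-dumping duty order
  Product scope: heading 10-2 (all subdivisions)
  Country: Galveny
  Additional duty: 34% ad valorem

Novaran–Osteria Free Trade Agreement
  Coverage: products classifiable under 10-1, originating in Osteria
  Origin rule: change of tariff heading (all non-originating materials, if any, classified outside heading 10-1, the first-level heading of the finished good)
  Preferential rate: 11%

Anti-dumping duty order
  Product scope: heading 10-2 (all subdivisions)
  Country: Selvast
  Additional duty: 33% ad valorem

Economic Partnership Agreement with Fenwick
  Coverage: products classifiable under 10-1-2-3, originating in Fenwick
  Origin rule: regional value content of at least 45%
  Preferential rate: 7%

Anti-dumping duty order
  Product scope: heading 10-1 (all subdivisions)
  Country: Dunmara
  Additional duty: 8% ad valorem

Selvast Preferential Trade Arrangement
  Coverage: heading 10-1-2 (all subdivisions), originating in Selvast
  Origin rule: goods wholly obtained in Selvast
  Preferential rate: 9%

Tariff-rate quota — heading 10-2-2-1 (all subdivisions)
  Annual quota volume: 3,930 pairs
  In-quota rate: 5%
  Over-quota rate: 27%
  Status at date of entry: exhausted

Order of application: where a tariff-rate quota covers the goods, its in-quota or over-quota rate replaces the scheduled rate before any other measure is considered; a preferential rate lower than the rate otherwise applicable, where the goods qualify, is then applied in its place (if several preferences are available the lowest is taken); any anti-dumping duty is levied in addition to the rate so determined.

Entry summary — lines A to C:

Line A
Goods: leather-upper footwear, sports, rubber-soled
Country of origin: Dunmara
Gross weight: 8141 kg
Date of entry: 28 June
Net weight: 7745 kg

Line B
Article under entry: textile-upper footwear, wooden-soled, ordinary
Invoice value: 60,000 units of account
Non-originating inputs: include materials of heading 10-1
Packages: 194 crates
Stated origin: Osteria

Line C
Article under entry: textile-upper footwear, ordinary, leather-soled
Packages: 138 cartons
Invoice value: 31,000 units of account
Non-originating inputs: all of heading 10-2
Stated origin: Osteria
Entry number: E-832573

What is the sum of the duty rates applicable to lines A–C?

30%

Line A: leather-upper → 10-2; rubber-soled → 10-2-1; sports → 10-2-1-3. Scheduled 5%. No special measure applies. → 5%.
Line B: textile-upper → 10-1; wooden-soled → 10-1-3; ordinary → 10-1-3-1. Scheduled 14%. Osteria agreement on 10-1: CTH not met. → 14%.
Line C: textile-upper → 10-1; leather-soled → 10-1-2; ordinary → 10-1-2-2. Scheduled 20%. Osteria agreement on 10-1: CTH met → 11% available; preferential 11%. → 11%.
Sum: 5% + 14% + 11% = 30%.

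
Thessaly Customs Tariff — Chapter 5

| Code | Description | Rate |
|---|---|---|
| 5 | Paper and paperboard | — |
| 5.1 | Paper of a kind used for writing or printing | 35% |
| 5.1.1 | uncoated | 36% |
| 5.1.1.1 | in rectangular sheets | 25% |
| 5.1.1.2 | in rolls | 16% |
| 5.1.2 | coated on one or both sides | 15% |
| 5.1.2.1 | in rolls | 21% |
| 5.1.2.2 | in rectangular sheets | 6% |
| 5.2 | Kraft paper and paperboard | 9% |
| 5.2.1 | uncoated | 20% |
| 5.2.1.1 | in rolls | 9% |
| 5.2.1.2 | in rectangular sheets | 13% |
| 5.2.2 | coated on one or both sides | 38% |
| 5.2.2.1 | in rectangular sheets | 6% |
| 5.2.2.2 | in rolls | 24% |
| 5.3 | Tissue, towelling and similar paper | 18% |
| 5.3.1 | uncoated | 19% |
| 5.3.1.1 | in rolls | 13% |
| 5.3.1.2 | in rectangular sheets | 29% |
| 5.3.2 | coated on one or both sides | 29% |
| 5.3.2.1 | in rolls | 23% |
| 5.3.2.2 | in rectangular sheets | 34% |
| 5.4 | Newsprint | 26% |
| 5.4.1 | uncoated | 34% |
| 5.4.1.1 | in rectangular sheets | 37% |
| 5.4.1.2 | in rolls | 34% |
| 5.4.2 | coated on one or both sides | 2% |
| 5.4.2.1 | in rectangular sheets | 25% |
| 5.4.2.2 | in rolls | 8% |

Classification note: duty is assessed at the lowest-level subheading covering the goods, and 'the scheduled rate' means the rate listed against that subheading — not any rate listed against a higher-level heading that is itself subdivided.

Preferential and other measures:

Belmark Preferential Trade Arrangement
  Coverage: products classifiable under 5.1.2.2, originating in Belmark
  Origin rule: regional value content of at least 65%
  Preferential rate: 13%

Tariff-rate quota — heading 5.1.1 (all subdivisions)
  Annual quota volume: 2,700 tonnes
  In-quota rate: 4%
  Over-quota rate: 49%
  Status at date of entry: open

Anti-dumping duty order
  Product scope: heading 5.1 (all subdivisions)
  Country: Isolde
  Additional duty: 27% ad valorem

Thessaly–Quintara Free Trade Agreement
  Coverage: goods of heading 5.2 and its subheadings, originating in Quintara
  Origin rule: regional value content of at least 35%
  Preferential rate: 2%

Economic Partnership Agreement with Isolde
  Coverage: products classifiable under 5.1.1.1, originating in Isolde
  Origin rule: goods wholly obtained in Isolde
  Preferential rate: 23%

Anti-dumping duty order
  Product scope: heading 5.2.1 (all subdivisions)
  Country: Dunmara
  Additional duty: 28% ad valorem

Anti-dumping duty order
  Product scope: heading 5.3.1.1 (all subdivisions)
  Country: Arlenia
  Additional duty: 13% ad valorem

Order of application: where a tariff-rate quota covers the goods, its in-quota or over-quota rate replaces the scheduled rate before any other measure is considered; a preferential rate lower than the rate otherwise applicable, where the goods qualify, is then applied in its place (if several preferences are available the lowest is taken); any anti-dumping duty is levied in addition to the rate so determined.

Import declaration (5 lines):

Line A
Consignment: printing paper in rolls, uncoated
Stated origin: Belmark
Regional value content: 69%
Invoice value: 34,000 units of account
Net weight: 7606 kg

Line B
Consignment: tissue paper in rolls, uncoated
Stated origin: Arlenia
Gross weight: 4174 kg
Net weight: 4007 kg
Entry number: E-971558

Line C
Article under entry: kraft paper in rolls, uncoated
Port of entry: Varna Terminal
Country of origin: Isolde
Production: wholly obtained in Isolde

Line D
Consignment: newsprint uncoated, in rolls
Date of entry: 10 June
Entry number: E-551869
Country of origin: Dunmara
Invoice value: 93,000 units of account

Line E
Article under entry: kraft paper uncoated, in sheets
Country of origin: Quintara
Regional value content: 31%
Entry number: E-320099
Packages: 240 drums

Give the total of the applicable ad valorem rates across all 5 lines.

86%

Line A: printing paper → 5.1; uncoated → 5.1.1; in rolls → 5.1.1.2. Scheduled 16%. quota on 5.1.1 open → in-quota 4%; Belmark agreement on 5.1.2.2: 5.1.1.2 not covered. → 4%.
Line B: tissue paper → 5.3; uncoated → 5.3.1; in rolls → 5.3.1.1. Scheduled 13%. anti-dumping (Arlenia, 5.3.1.1): +13%; total 13% + 13% = 26%. → 26%.
Line C: kraft paper → 5.2; uncoated → 5.2.1; in rolls → 5.2.1.1. Scheduled 9%. Isolde agreement on 5.1.1.1: 5.2.1.1 not covered. → 9%.
Line D: newsprint → 5.4; uncoated → 5.4.1; in rolls → 5.4.1.2. Scheduled 34%. No special measure applies. → 34%.
Line E: kraft paper → 5.2; uncoated → 5.2.1; in sheets → 5.2.1.2. Scheduled 13%. Quintara agreement on 5.2: RVC < 35%. → 13%.
Sum: 4% + 26% + 9% + 34% + 13% = 86%.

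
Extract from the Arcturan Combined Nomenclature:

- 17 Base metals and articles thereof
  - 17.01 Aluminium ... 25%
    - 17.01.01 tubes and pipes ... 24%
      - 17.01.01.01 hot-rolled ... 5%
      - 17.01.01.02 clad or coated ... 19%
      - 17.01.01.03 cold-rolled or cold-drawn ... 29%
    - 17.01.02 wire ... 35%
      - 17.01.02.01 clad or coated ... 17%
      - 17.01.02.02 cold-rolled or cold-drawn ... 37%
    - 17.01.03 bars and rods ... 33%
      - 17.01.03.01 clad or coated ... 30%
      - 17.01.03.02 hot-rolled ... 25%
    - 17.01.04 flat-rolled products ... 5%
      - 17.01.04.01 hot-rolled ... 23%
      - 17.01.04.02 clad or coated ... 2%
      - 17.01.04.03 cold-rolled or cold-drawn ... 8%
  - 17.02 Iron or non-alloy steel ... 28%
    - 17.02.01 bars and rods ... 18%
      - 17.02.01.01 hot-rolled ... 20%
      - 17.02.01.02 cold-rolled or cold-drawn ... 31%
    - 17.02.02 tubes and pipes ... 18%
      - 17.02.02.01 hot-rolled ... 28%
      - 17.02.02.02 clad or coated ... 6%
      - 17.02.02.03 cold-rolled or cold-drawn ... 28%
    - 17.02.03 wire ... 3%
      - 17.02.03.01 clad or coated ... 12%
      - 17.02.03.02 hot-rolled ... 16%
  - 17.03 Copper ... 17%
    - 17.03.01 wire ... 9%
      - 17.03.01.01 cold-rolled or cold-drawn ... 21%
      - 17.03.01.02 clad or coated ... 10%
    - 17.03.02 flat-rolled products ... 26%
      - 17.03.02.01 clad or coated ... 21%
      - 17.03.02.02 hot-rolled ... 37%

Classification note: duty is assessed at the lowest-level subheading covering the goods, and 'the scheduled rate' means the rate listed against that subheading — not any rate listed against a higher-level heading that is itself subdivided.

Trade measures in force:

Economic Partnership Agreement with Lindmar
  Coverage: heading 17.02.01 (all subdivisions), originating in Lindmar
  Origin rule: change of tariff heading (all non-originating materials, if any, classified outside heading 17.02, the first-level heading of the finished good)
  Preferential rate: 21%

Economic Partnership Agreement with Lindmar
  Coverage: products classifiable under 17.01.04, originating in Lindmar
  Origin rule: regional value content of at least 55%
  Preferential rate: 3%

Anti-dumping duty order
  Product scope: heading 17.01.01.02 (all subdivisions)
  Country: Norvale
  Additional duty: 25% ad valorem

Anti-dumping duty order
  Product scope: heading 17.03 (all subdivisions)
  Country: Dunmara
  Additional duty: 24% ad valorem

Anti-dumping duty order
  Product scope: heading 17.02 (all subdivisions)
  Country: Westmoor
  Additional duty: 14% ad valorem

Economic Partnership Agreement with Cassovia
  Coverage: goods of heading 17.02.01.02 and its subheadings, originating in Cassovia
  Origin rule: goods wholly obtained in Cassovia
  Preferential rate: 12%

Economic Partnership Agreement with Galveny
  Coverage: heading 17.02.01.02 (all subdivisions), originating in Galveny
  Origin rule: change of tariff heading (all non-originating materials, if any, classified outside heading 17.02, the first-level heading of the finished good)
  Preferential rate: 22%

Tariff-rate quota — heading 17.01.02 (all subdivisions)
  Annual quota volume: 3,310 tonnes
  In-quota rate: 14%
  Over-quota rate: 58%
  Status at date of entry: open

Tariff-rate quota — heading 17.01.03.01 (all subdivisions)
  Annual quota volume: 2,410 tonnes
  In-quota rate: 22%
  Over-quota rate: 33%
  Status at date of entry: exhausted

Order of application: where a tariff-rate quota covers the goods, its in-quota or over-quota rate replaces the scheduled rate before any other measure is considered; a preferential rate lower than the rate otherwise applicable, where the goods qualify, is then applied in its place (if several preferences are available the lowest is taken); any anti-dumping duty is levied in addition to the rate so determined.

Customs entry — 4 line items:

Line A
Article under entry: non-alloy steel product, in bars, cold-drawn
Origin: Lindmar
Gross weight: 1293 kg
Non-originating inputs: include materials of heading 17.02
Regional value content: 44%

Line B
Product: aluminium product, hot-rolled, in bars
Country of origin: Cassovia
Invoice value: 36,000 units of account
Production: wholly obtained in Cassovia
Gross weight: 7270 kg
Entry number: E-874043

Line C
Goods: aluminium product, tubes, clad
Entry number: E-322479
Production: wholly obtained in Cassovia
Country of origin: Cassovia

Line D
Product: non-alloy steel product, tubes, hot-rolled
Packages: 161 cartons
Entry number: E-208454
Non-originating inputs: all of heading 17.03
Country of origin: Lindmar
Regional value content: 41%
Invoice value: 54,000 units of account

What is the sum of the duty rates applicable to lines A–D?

Line A: non-alloy steel → 17.02; in bars → 17.02.01; cold-drawn → 17.02.01.02. Scheduled 31%. Lindmar agreement on 17.02.01: CTH not met; Lindmar agreement on 17.01.04: 17.02.01.02 not covered. → 31%.
Line B: aluminium → 17.01; in bars → 17.01.03; hot-rolled → 17.01.03.02. Scheduled 25%. Cassovia agreement on 17.02.01.02: 17.01.03.02 not covered. → 25%.
Line C: aluminium → 17.01; tubes → 17.01.01; clad → 17.01.01.02. Scheduled 19%. Cassovia agreement on 17.02.01.02: 17.01.01.02 not covered. → 19%.
Line D: non-alloy steel → 17.02; tubes → 17.02.02; hot-rolled → 17.02.02.01. Scheduled 28%. Lindmar agreement on 17.02.01: 17.02.02.01 not covered; Lindmar agreement on 17.01.04: 17.02.02.01 not covered. → 28%.
Sum: 31% + 25% + 19% + 28% = 103%.

103%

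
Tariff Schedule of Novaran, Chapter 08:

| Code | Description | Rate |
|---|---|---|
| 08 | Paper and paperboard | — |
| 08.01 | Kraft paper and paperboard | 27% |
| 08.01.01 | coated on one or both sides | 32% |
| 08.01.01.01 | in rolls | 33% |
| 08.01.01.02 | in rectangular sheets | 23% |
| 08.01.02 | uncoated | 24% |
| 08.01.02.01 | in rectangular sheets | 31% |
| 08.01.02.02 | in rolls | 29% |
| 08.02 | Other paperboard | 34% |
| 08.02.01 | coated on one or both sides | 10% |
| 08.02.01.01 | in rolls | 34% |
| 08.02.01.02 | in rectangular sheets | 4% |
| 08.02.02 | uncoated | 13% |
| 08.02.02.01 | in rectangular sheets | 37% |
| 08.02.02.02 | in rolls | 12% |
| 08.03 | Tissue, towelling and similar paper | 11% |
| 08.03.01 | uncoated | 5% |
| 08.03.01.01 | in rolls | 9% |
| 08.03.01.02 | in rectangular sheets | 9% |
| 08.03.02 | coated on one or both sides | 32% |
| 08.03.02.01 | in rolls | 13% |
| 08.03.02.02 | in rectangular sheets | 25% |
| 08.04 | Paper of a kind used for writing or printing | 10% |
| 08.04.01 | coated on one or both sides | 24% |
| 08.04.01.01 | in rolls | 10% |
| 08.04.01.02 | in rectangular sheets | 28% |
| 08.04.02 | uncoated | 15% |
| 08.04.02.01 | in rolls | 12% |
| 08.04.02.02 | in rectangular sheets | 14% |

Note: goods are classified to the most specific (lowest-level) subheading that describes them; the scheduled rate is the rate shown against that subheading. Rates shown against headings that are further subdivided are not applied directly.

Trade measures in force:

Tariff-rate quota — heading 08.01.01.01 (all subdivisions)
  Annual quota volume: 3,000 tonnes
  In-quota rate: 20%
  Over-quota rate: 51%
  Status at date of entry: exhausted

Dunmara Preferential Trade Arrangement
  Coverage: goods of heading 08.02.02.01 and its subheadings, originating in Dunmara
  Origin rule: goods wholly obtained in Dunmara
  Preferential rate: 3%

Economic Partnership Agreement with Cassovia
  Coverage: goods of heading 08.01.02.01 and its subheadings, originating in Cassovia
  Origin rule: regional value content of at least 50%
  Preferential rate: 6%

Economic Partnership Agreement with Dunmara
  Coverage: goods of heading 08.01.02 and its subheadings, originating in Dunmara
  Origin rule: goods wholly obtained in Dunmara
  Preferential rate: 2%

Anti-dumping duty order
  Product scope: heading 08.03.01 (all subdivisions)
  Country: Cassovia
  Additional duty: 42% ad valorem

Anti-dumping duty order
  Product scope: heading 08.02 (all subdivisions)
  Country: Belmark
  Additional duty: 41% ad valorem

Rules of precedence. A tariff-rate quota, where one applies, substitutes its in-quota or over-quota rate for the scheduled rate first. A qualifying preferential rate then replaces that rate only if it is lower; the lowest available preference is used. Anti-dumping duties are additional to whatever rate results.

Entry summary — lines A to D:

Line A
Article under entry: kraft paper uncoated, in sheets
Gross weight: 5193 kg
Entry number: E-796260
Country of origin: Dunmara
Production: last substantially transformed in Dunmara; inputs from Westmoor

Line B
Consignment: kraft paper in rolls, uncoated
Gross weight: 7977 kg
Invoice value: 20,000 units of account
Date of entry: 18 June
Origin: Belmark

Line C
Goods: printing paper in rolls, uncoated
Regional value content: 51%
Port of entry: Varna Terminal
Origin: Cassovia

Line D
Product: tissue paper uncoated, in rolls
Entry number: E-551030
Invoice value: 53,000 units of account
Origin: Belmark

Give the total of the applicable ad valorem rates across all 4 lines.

Line A: kraft paper → 08.01; uncoated → 08.01.02; in sheets → 08.01.02.01. Scheduled 31%. Dunmara agreement on 08.02.02.01: 08.01.02.01 not covered; Dunmara agreement on 08.01.02: not wholly obtained. → 31%.
Line B: kraft paper → 08.01; uncoated → 08.01.02; in rolls → 08.01.02.02. Scheduled 29%. No special measure applies. → 29%.
Line C: printing paper → 08.04; uncoated → 08.04.02; in rolls → 08.04.02.01. Scheduled 12%. Cassovia agreement on 08.01.02.01: 08.04.02.01 not covered. → 12%.
Line D: tissue paper → 08.03; uncoated → 08.03.01; in rolls → 08.03.01.01. Scheduled 9%. No special measure applies. → 9%.
Sum: 31% + 29% + 12% + 9% = 81%.

81%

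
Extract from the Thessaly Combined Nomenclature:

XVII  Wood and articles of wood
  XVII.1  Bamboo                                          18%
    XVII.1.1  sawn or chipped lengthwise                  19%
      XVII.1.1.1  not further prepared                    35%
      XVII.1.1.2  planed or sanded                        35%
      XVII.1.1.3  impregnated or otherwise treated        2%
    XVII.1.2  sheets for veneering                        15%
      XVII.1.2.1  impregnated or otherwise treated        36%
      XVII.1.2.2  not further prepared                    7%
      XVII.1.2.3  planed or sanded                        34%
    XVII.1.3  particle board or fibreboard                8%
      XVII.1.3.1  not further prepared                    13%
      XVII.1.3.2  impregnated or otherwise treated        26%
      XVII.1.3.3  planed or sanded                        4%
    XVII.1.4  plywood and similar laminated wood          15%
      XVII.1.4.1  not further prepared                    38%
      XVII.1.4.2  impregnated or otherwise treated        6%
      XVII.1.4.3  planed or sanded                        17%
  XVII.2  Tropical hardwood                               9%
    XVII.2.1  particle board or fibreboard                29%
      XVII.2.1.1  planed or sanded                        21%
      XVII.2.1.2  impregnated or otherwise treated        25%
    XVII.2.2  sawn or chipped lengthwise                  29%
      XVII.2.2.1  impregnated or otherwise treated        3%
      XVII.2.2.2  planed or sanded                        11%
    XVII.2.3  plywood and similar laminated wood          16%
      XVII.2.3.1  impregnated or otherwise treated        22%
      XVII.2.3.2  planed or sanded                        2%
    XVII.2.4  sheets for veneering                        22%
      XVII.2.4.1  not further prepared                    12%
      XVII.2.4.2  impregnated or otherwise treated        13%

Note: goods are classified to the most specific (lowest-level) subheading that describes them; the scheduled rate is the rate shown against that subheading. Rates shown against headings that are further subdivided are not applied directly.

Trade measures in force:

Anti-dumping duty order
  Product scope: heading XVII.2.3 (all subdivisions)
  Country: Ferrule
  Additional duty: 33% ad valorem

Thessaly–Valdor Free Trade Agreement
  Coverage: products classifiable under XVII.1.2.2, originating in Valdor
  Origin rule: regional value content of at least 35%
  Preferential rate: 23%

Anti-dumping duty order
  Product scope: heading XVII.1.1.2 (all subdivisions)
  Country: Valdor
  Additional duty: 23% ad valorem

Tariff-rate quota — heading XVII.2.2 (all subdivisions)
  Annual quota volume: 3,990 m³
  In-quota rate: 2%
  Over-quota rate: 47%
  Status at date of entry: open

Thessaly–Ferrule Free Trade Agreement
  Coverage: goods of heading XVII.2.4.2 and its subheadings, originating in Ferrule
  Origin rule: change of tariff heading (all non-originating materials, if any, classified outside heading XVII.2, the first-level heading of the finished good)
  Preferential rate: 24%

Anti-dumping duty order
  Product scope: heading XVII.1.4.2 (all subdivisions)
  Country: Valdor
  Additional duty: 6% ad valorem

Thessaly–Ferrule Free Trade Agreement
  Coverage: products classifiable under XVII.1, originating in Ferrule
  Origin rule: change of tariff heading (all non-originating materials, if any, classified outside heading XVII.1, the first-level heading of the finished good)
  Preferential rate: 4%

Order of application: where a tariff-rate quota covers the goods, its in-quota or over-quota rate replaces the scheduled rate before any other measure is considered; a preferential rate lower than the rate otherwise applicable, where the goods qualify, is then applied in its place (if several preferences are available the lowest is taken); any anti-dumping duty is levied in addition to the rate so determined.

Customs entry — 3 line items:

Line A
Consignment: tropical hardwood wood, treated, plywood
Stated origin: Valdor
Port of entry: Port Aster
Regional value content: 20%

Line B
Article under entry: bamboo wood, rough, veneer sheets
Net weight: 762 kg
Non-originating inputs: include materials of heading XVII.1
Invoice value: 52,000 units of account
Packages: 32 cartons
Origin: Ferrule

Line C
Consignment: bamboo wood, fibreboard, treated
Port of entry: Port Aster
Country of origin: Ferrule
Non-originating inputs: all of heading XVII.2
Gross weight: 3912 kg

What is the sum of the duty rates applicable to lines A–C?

33%

Line A: tropical hardwood → XVII.2; plywood → XVII.2.3; treated → XVII.2.3.1. Scheduled 22%. Valdor agreement on XVII.1.2.2: XVII.2.3.1 not covered. → 22%.
Line B: bamboo → XVII.1; veneer sheets → XVII.1.2; rough → XVII.1.2.2. Scheduled 7%. Ferrule agreement on XVII.2.4.2: XVII.1.2.2 not covered; Ferrule agreement on XVII.1: CTH not met. → 7%.
Line C: bamboo → XVII.1; fibreboard → XVII.1.3; treated → XVII.1.3.2. Scheduled 26%. Ferrule agreement on XVII.2.4.2: XVII.1.3.2 not covered; Ferrule agreement on XVII.1: CTH met → 4% available; preferential 4%. → 4%.
Sum: 22% + 7% + 4% = 33%.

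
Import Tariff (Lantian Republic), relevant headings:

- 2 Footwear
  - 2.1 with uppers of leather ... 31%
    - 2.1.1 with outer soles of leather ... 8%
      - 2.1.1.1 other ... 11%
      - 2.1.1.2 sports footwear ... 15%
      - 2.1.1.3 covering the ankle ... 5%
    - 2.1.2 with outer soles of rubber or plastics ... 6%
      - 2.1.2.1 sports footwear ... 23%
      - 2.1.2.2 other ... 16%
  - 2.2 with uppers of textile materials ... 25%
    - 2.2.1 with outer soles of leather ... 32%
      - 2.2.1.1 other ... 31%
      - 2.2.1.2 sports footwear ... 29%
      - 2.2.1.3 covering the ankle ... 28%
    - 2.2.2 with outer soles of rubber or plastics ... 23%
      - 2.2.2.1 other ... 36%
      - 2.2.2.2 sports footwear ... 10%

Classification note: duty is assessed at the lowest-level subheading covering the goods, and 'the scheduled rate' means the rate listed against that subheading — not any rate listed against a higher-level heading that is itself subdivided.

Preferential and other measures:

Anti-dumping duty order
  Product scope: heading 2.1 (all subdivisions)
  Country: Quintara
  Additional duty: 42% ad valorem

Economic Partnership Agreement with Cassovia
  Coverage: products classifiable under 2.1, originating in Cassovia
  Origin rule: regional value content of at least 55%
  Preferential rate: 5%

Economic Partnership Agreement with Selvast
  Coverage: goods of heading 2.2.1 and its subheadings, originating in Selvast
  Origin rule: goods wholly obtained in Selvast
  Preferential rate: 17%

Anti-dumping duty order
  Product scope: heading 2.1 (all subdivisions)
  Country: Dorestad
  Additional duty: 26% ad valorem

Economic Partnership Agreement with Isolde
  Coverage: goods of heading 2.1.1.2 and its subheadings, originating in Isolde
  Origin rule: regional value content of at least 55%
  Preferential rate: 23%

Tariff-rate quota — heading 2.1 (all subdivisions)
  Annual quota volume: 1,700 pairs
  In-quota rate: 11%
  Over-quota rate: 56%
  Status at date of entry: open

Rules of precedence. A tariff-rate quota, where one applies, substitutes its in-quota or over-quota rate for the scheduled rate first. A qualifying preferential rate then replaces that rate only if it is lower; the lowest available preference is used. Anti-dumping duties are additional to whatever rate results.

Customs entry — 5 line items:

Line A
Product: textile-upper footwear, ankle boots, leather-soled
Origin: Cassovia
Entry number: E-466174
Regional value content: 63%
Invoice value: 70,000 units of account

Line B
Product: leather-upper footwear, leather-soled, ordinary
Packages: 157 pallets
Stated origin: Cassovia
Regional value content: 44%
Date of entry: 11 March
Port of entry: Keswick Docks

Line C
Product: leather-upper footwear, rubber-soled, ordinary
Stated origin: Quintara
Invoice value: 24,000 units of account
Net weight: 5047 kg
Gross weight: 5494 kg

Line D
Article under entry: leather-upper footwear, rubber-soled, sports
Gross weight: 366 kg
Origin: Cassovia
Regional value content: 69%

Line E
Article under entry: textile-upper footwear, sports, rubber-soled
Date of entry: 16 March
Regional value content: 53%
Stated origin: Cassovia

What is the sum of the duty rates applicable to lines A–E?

Line A: textile-upper → 2.2; leather-soled → 2.2.1; ankle boots → 2.2.1.3. Scheduled 28%. Cassovia agreement on 2.1: 2.2.1.3 not covered. → 28%.
Line B: leather-upper → 2.1; leather-soled → 2.1.1; ordinary → 2.1.1.1. Scheduled 11%. quota on 2.1 open → in-quota 11%; Cassovia agreement on 2.1: RVC < 55%. → 11%.
Line C: leather-upper → 2.1; rubber-soled → 2.1.2; ordinary → 2.1.2.2. Scheduled 16%. quota on 2.1 open → in-quota 11%; anti-dumping (Quintara, 2.1): +42%; total 11% + 42% = 53%. → 53%.
Line D: leather-upper → 2.1; rubber-soled → 2.1.2; sports → 2.1.2.1. Scheduled 23%. quota on 2.1 open → in-quota 11%; Cassovia agreement on 2.1: RVC ≥ 55% → 5% available; preferential 5%. → 5%.
Line E: textile-upper → 2.2; rubber-soled → 2.2.2; sports → 2.2.2.2. Scheduled 10%. Cassovia agreement on 2.1: 2.2.2.2 not covered. → 10%.
Sum: 28% + 11% + 53% + 5% + 10% = 107%.

107%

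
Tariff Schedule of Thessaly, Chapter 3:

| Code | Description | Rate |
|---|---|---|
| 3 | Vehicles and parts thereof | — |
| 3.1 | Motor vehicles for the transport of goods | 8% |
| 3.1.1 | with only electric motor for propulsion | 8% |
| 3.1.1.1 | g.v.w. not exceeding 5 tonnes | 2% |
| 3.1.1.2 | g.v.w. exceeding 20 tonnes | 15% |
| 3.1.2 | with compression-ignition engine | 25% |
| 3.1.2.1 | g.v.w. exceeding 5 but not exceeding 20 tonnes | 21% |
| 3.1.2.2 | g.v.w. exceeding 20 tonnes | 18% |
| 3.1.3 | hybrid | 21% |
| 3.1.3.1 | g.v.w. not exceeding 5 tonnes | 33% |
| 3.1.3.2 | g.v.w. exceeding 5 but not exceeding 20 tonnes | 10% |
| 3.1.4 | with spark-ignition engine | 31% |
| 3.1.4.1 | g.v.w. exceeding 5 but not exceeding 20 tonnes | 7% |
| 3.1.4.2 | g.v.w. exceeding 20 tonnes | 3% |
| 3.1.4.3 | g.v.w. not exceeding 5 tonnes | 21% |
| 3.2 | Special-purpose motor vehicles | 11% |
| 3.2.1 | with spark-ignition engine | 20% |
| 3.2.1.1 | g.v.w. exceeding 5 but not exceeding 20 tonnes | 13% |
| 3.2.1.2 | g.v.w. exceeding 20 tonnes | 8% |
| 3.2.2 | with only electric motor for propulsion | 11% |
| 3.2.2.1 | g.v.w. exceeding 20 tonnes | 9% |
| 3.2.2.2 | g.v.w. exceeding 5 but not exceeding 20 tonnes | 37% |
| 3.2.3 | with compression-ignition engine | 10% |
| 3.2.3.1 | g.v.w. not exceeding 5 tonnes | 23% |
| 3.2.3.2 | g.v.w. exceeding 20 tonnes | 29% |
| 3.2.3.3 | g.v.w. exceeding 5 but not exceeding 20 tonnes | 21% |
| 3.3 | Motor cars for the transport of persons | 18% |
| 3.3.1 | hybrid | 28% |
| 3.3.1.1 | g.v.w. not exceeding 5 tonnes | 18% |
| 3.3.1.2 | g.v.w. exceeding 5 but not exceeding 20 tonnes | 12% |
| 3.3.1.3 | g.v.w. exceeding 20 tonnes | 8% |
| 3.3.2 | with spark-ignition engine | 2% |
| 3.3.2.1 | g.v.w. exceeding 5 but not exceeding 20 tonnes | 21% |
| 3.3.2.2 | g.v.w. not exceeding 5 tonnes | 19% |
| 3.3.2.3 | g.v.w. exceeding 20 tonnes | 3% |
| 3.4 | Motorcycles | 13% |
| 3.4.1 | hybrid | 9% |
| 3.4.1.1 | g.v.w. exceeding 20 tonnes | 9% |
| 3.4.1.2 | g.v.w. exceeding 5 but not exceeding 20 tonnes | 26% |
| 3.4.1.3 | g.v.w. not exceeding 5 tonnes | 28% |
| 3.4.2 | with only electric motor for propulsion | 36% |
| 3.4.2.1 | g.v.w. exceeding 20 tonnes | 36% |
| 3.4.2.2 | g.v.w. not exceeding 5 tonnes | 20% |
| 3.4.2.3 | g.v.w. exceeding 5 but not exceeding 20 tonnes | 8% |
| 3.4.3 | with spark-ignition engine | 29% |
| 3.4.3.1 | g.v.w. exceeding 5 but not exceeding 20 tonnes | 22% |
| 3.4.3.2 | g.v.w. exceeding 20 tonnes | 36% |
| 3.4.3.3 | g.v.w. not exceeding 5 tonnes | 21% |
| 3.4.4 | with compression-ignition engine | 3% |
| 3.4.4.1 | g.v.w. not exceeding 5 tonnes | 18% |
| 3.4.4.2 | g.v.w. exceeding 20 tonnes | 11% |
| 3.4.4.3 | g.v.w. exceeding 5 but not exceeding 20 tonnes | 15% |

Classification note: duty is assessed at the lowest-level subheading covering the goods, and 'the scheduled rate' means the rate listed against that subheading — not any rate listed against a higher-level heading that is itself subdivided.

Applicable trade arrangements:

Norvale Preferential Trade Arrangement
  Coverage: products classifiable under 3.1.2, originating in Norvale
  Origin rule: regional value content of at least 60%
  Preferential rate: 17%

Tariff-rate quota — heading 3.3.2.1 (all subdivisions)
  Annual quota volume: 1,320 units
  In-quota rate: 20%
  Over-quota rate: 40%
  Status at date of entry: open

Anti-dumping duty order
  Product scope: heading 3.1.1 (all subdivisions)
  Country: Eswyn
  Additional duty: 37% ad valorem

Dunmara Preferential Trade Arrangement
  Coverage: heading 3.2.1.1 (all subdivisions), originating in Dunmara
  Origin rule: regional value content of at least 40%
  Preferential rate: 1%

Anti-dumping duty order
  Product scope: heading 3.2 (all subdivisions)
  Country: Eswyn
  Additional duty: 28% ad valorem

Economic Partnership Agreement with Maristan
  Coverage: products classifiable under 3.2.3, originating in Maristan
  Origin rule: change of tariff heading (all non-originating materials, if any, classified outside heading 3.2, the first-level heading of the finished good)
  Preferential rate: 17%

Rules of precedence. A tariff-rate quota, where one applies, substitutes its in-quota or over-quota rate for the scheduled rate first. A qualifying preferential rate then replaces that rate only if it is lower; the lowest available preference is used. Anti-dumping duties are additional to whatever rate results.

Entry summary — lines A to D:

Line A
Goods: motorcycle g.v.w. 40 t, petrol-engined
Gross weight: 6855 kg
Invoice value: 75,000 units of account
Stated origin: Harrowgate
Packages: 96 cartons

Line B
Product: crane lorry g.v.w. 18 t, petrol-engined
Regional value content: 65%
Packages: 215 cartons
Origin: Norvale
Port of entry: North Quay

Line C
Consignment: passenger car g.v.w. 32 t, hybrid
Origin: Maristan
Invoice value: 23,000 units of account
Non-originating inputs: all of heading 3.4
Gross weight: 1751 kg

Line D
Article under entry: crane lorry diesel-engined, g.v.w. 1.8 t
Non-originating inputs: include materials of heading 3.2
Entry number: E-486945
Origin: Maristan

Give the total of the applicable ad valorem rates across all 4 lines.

Line A: motorcycle → 3.4; petrol-engined → 3.4.3; g.v.w. 40 t → 3.4.3.2. Scheduled 36%. No special measure applies. → 36%.
Line B: crane lorry → 3.2; petrol-engined → 3.2.1; g.v.w. 18 t → 3.2.1.1. Scheduled 13%. Norvale agreement on 3.1.2: 3.2.1.1 not covered. → 13%.
Line C: passenger car → 3.3; hybrid → 3.3.1; g.v.w. 32 t → 3.3.1.3. Scheduled 8%. Maristan agreement on 3.2.3: 3.3.1.3 not covered. → 8%.
Line D: crane lorry → 3.2; diesel-engined → 3.2.3; g.v.w. 1.8 t → 3.2.3.1. Scheduled 23%. Maristan agreement on 3.2.3: CTH not met. → 23%.
Sum: 36% + 13% + 8% + 23% = 80%.

80%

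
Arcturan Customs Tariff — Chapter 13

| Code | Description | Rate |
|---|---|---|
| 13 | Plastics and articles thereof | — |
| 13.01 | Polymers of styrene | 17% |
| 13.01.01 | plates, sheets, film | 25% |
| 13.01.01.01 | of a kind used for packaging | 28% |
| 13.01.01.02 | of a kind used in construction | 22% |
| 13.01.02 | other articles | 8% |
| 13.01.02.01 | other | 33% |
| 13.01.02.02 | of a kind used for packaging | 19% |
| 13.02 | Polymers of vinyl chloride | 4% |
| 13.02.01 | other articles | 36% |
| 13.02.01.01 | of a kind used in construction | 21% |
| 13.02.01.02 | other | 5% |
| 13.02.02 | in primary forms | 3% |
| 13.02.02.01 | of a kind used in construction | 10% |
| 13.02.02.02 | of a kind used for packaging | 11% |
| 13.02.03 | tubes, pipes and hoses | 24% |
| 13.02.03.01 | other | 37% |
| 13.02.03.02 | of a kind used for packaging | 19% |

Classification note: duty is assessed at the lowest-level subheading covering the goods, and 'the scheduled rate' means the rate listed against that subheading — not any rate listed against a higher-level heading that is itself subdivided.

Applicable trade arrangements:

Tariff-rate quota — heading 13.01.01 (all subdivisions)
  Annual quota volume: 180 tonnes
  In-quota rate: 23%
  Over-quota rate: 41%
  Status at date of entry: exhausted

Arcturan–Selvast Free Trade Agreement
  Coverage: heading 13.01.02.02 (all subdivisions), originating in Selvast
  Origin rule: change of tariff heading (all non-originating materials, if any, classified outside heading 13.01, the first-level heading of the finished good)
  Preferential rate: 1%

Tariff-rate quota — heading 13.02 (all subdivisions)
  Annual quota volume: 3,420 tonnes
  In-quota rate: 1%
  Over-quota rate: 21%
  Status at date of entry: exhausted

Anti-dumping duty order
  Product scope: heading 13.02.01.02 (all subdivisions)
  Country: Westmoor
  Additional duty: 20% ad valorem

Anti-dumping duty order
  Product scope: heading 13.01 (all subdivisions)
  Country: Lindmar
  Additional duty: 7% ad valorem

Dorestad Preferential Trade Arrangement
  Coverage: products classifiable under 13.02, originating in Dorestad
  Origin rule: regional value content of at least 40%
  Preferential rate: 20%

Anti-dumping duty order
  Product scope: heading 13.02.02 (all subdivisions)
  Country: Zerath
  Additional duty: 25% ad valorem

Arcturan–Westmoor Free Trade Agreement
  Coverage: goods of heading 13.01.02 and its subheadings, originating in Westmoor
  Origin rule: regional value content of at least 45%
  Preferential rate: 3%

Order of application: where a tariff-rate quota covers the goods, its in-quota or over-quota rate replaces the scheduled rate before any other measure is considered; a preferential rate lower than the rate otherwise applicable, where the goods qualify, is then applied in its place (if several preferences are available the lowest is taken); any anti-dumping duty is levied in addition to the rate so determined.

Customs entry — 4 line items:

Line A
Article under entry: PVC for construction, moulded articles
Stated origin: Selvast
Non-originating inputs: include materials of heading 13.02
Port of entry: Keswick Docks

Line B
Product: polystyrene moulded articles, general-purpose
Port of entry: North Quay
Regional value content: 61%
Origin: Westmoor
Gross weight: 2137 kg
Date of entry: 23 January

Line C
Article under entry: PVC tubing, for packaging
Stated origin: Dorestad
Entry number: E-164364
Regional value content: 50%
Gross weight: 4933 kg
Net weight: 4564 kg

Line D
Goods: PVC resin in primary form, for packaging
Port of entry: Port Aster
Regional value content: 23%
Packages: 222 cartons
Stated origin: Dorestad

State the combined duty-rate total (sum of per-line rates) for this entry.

65%

Line A: PVC → 13.02; moulded articles → 13.02.01; for construction → 13.02.01.01. Scheduled 21%. quota on 13.02 exhausted → over-quota 21%; Selvast agreement on 13.01.02.02: 13.02.01.01 not covered. → 21%.
Line B: polystyrene → 13.01; moulded articles → 13.01.02; general-purpose → 13.01.02.01. Scheduled 33%. Westmoor agreement on 13.01.02: RVC ≥ 45% → 3% available; preferential 3%. → 3%.
Line C: PVC → 13.02; tubing → 13.02.03; for packaging → 13.02.03.02. Scheduled 19%. quota on 13.02 exhausted → over-quota 21%; Dorestad agreement on 13.02: RVC ≥ 40% → 20% available; preferential 20%. → 20%.
Line D: PVC → 13.02; resin in primary form → 13.02.02; for packaging → 13.02.02.02. Scheduled 11%. quota on 13.02 exhausted → over-quota 21%; Dorestad agreement on 13.02: RVC < 40%. → 21%.
Sum: 21% + 3% + 20% + 21% = 65%.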